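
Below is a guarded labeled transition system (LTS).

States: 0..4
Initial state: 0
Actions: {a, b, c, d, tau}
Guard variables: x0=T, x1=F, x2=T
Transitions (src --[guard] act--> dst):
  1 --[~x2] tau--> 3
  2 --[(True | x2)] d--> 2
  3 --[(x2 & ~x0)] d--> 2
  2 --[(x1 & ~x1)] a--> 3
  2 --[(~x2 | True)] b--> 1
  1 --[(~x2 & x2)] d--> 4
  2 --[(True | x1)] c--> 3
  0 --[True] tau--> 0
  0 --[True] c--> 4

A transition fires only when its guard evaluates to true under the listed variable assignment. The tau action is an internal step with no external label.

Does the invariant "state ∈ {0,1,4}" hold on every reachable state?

Answer: INVARIANT HOLDS

Analysis:
Safe = {0,1,4}
R = {0,4}
  0: safe
  4: safe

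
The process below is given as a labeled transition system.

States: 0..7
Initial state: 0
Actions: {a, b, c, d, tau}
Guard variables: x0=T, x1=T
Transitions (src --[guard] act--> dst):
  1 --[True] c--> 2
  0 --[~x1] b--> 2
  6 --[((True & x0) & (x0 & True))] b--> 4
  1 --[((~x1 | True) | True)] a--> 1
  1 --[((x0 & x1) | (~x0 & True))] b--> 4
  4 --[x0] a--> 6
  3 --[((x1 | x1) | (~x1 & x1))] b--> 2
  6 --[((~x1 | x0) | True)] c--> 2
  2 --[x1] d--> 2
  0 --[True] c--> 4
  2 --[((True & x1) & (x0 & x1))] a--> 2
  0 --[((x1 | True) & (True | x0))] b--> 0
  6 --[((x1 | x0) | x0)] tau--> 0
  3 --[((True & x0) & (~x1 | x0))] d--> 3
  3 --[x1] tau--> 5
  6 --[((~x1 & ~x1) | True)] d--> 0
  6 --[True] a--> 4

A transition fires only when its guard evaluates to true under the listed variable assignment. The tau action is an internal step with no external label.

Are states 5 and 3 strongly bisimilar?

Bisimulation quotient by refinement:
  round 0: {{0,1,2,3,4,5,6,7}}
  round 1: {{0},{1},{2},{3},{4},{5,7},{6}}
Fixed point at round 2; 7 class(es).
5∈{5,7}, 3∈{3}

Answer: NOT BISIMILAR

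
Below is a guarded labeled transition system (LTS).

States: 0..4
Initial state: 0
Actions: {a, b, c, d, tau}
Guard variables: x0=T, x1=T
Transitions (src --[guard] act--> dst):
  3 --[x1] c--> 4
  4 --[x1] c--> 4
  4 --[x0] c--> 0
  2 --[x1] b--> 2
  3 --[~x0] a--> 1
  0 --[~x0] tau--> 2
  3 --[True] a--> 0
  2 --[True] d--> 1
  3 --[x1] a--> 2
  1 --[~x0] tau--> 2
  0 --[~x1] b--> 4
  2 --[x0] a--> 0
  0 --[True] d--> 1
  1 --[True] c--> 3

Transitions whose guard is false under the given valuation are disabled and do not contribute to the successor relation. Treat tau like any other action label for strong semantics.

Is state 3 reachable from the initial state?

Answer: REACHABLE

Trace:
After dropping false guards: 10 live edges.
L0 = {0}
L1 = {1}  total {0,1}
L2 = {3}  total {0,1,3}
L3 = {2,4}  total {0,1,2,3,4}
R = {0,1,2,3,4}
Path to 3: d·c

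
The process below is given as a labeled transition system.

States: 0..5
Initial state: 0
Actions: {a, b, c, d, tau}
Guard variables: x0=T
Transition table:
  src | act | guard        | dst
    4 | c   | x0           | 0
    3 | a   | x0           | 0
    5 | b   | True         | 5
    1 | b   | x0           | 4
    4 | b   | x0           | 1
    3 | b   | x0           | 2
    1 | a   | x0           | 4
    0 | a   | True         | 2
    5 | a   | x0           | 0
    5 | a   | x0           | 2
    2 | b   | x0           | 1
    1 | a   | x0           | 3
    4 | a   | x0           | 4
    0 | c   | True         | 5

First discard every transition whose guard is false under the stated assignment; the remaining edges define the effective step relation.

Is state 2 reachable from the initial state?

Answer: REACHABLE

Analysis:
After dropping false guards: 14 live edges.
depth 0: {0}
depth 1: {2,5}  cumulative {0,2,5}
depth 2: {1}  cumulative {0,1,2,5}
depth 3: {3,4}  cumulative {0,1,2,3,4,5}
Reachable = {0,1,2,3,4,5}
witness 2: a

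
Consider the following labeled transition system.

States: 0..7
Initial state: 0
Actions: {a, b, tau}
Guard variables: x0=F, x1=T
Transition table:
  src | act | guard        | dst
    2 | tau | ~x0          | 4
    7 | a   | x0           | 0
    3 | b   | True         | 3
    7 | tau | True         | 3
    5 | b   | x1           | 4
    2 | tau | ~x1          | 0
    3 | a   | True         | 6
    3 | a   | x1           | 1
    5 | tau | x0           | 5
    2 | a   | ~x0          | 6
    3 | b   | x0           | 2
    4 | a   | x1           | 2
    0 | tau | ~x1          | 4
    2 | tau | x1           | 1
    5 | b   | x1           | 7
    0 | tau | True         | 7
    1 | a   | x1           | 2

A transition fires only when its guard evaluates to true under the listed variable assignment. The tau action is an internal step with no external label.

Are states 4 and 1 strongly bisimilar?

Compute ~ classes (split until stable):
  round 0: {{0,1,2,3,4,5,6,7}}
  round 1: {{0,7},{1,4},{2},{3},{5},{6}}
  round 2: {{0},{1,4},{2},{3},{5},{6},{7}}
7 equivalence class(es) (converged in 3)
[4]={1,4}  [1]={1,4}

Answer: BISIMILAR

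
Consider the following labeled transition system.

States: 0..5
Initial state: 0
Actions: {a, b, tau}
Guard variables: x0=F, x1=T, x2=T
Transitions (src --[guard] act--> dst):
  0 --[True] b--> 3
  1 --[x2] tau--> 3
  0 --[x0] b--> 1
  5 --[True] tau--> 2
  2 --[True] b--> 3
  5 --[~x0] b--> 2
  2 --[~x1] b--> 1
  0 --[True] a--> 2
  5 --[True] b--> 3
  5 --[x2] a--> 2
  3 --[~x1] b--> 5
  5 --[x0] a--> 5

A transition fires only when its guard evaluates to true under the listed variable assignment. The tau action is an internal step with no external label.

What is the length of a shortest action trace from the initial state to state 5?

Layered search for 5:
  depth 0: {0}
  depth 1: {2,3}
5 never appears.

Answer: UNREACHABLE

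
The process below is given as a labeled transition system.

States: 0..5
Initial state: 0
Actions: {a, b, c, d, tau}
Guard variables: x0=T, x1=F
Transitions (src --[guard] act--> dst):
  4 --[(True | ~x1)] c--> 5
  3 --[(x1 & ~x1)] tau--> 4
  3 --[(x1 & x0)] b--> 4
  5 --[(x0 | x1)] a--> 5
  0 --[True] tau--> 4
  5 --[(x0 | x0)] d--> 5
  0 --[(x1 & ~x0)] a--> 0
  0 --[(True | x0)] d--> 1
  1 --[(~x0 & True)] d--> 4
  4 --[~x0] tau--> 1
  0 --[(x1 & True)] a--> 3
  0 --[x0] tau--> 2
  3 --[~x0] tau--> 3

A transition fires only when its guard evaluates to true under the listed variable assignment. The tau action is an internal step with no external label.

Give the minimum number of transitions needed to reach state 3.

Answer: UNREACHABLE

Analysis:
Layered search for 3:
  depth 0: {0}
  depth 1: {1,2,4}
  depth 2: {5}
3 never appears.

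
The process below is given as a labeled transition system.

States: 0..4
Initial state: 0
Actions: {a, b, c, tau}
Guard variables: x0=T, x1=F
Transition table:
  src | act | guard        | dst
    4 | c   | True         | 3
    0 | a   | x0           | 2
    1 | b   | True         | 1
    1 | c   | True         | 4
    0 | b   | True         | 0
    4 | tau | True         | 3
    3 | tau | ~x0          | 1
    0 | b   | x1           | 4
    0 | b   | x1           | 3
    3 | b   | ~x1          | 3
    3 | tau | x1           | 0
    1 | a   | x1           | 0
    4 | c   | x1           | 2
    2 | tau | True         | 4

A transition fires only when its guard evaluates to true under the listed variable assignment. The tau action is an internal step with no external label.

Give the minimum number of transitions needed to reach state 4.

BFS to 4:
  L0 = {0}
  L1 = {2}
  L2 = {4}
4 enters at depth 2; path a·tau

Answer: 2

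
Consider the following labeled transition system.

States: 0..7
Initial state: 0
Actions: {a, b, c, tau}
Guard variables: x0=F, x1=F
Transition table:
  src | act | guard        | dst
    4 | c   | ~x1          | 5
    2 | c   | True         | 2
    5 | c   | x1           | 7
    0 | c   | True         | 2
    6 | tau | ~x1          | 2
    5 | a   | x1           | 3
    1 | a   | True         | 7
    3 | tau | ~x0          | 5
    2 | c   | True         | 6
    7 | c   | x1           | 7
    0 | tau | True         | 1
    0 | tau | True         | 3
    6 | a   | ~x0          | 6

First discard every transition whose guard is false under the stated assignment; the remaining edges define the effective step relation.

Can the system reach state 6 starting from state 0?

Answer: REACHABLE

Analysis:
Guard filter leaves 10 enabled edge(s).
Layer 0: {0}
Layer 1: {1,2,3}  total {0,1,2,3}
Layer 2: {5,6,7}  total {0,1,2,3,5,6,7}
R = {0,1,2,3,5,6,7}
Path to 6: c·c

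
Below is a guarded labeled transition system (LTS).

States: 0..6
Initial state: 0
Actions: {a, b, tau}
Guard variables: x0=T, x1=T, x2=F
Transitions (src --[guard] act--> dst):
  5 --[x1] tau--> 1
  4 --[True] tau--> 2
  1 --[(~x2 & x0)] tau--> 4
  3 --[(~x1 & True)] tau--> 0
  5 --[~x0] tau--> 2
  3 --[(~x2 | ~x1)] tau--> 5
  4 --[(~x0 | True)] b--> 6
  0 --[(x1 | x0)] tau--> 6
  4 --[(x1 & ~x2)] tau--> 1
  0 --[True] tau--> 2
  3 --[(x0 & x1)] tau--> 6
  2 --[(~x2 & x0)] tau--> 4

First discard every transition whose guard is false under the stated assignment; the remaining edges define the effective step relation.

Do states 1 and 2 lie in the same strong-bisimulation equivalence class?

Bisimulation quotient by refinement:
  π0 = {{0,1,2,3,4,5,6}}
  π1 = {{0,1,2,3,5},{4},{6}}
  π2 = {{0,3},{1,2},{4},{5},{6}}
  π3 = {{0},{1,2},{3},{4},{5},{6}}
6 equivalence class(es) (converged in 4)
class of 1: {1,2}; class of 2: {1,2}

Answer: BISIMILAR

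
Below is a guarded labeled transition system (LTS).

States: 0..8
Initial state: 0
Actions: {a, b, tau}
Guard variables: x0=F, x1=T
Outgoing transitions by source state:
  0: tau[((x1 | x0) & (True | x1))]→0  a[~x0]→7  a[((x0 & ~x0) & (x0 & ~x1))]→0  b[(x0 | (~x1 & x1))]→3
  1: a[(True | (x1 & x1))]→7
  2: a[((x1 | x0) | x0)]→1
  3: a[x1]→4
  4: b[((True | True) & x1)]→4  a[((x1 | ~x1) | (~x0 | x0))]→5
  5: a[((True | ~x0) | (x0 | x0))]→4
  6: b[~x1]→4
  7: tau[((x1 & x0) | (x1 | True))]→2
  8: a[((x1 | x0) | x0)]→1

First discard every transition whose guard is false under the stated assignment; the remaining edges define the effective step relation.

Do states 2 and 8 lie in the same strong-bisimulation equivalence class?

Answer: BISIMILAR

Analysis:
Refine partition for ~:
  P[0] = {{0,1,2,3,4,5,6,7,8}}
  P[1] = {{0},{1,2,3,5,8},{4},{6},{7}}
  P[2] = {{0},{1},{2,8},{3,5},{4},{6},{7}}
Fixed point at round 3; 7 class(es).
2∈{2,8}, 8∈{2,8}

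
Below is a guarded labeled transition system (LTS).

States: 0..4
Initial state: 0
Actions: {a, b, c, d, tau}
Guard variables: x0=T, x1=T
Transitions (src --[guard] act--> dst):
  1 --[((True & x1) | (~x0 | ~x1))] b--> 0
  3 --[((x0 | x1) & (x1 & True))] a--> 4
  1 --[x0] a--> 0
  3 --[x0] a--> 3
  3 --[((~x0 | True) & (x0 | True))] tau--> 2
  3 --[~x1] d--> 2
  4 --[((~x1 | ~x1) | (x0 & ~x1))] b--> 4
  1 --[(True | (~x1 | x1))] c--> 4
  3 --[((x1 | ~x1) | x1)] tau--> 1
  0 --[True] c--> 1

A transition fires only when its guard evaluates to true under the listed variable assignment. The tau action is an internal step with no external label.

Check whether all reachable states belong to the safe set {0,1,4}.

Allowed set {0,1,4}
Reachable = {0,1,4}
  0: safe
  1: safe
  4: safe

Answer: INVARIANT HOLDS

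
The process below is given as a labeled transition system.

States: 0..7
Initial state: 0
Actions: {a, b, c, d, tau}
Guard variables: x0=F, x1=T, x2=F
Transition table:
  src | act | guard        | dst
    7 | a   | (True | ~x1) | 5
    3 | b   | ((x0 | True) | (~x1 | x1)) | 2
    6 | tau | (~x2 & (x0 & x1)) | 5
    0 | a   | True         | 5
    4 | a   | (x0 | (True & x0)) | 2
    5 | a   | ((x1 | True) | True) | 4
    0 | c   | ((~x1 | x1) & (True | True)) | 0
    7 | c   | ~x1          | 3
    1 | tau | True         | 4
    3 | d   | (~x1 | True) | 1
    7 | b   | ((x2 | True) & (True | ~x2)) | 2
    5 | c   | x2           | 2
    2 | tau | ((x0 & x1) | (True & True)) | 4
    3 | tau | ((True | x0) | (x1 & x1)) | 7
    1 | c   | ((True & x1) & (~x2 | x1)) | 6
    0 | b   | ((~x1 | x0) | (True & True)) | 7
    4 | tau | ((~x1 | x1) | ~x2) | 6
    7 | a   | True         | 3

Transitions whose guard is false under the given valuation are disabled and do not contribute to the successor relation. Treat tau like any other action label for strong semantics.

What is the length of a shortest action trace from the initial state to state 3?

Answer: 2

Working:
Breadth-first toward 3:
  depth 0: {0}
  depth 1: {5,7}
  depth 2: {2,3,4}
3 enters at depth 2; path b·a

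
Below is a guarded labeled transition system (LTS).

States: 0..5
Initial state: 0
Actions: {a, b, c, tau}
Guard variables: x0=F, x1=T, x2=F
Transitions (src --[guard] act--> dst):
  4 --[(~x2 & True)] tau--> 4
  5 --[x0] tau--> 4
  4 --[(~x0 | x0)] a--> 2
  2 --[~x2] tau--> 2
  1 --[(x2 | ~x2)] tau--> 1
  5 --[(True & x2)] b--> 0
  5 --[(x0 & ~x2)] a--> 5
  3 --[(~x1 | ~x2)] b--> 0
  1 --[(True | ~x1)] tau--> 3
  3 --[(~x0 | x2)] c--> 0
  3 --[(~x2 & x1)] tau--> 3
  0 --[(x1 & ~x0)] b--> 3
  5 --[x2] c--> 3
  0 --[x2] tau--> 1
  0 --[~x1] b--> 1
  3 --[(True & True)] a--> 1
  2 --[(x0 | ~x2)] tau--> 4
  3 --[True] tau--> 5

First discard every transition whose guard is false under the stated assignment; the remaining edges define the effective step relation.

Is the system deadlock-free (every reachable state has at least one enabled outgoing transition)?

Reach set: {0,1,3,5}
  0: b→3  [1 out]
  1: tau→1  tau→3  [2 out]
  3: a→1  b→0  c→0  tau→3  tau→5  [5 out]
  5: ∅  [no exit]
trace reaching 5: b·tau

Answer: DEADLOCK at state 5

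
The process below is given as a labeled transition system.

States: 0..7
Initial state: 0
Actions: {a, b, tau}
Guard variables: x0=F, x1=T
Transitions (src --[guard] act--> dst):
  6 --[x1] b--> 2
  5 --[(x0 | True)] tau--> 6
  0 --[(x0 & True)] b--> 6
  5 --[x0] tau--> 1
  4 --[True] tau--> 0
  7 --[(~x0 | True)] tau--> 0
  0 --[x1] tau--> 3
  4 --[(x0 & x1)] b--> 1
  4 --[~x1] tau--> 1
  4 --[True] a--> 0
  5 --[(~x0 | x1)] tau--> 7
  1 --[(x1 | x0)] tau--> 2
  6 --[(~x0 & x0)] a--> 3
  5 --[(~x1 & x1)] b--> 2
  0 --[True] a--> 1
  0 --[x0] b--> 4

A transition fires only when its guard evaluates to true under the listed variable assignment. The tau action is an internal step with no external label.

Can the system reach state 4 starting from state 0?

Answer: UNREACHABLE

Trace:
After dropping false guards: 9 live edges.
Layer 0: {0}
Layer 1: {1,3}  now seen {0,1,3}
Layer 2: {2}  now seen {0,1,2,3}
Reach set: {0,1,2,3}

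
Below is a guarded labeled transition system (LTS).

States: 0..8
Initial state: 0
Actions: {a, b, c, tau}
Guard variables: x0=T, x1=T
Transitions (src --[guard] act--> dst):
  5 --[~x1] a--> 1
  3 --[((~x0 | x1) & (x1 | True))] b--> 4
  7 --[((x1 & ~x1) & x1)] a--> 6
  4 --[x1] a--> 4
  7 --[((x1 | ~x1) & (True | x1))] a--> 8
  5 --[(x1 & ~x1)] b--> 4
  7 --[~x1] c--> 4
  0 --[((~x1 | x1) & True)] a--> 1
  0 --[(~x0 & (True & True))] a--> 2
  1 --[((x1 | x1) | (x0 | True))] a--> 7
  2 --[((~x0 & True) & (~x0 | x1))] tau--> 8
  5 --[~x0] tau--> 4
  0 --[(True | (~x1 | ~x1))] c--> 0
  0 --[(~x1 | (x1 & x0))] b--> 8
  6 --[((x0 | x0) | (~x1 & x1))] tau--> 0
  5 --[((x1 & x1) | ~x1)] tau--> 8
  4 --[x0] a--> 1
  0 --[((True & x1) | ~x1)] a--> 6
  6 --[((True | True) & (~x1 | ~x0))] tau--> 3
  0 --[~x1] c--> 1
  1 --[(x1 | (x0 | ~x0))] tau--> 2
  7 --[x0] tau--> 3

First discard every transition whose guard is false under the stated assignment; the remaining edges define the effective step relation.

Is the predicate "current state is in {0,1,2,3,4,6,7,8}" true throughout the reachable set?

Answer: INVARIANT HOLDS

Trace:
Inv-set: {0,1,2,3,4,6,7,8}
Reachable = {0,1,2,3,4,6,7,8}
  0: ✓
  1: ✓
  2: ✓
  3: ✓
  4: ✓
  6: ✓
  7: ✓
  8: ✓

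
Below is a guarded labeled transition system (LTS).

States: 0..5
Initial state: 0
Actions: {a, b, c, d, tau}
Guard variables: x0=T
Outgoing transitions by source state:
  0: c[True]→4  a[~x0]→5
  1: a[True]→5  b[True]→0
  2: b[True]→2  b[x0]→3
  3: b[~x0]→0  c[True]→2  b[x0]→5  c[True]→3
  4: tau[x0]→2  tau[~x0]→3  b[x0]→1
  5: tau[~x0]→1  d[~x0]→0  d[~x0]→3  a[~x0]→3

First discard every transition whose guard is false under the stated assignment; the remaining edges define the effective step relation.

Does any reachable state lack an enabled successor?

Answer: DEADLOCK at state 5

Analysis:
Reachable = {0,1,2,3,4,5}
  0: c→4  [1 exit(s)]
  1: a→5  b→0  [2 exit(s)]
  2: b→2  b→3  [2 exit(s)]
  3: b→5  c→2  c→3  [3 exit(s)]
  4: b→1  tau→2  [2 exit(s)]
  5: ∅  [deadlock]
trace reaching 5: c·b·a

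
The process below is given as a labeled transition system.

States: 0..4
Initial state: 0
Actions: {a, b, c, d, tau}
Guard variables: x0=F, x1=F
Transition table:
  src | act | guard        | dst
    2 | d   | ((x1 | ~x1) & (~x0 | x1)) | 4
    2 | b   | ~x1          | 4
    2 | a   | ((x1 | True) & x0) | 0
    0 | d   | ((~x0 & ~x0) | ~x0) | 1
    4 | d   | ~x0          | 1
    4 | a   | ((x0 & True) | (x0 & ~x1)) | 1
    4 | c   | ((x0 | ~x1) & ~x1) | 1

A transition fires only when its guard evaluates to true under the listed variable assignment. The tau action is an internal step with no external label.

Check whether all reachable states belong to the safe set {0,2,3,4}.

Safe = {0,2,3,4}
R = {0,1}
  0: ✓
  1: outside
counterexample path to 1: d

Answer: INVARIANT VIOLATED at state 1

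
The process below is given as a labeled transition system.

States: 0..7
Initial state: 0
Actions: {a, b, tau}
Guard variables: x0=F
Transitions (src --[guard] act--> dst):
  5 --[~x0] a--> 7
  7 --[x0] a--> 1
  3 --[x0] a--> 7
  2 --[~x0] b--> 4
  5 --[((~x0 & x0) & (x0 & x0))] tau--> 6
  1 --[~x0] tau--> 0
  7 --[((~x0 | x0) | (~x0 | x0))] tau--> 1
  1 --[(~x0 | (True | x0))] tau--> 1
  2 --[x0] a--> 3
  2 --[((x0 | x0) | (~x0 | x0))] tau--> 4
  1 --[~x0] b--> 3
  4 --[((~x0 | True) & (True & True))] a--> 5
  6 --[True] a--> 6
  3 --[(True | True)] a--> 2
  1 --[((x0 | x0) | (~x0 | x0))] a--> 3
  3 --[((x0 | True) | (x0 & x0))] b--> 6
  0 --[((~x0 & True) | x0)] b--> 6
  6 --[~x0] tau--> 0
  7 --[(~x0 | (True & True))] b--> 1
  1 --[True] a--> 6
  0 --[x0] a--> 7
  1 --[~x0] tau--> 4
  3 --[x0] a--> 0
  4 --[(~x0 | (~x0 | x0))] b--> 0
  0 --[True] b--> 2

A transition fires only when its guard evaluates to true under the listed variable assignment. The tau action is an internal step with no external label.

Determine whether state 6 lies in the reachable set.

19 transition(s) survive guard evaluation.
L0 = {0}
L1 = {2,6}  cumulative {0,2,6}
L2 = {4}  cumulative {0,2,4,6}
L3 = {5}  cumulative {0,2,4,5,6}
L4 = {7}  cumulative {0,2,4,5,6,7}
L5 = {1}  cumulative {0,1,2,4,5,6,7}
L6 = {3}  cumulative {0,1,2,3,4,5,6,7}
Reachable = {0,1,2,3,4,5,6,7}
trace reaching 6: b

Answer: REACHABLE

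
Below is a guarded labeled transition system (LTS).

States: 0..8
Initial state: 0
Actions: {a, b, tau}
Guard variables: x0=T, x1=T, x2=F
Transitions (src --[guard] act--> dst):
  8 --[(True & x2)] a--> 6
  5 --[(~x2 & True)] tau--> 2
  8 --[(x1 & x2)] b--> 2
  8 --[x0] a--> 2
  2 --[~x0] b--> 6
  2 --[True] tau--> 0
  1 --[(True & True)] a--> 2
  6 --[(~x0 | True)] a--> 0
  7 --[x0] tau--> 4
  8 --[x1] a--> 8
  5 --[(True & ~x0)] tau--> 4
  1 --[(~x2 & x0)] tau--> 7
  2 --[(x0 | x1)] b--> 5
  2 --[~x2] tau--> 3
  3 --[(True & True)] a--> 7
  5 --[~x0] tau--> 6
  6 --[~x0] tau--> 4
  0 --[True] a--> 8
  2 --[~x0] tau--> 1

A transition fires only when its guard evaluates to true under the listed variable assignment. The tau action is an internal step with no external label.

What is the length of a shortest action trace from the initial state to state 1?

Answer: UNREACHABLE

Trace:
Layered search for 1:
  Layer 0: {0}
  Layer 1: {8}
  Layer 2: {2}
  Layer 3: {3,5}
  Layer 4: {7}
  Layer 5: {4}
1 never appears.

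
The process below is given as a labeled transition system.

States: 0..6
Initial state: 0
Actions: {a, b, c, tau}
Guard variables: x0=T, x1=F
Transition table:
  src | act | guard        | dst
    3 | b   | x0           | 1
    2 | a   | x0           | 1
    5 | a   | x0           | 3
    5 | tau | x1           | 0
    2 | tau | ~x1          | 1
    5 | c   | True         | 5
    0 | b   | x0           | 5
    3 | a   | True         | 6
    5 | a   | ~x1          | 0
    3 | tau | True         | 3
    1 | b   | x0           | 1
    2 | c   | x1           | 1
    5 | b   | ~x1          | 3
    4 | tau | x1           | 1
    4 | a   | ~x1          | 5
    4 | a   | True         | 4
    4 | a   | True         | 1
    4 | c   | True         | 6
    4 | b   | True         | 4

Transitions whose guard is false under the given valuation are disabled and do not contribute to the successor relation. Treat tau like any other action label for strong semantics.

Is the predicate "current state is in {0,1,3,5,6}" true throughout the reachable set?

Inv-set: {0,1,3,5,6}
Reachable = {0,1,3,5,6}
  0: safe
  1: safe
  3: safe
  5: safe
  6: safe

Answer: INVARIANT HOLDS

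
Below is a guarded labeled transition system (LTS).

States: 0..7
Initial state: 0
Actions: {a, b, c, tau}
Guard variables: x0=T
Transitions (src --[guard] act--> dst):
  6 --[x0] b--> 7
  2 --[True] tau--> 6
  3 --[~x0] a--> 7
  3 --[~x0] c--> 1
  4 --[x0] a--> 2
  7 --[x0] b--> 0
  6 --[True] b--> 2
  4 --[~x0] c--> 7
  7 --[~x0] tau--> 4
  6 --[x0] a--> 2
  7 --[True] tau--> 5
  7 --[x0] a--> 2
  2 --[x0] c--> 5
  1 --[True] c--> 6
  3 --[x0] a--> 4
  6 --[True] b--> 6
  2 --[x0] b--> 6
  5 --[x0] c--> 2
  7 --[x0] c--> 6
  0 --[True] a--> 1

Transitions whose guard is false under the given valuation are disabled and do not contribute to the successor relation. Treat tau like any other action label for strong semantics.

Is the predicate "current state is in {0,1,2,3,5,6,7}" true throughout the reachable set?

Safe = {0,1,2,3,5,6,7}
R = {0,1,2,5,6,7}
  0: ok
  1: ok
  2: ok
  5: ok
  6: ok
  7: ok

Answer: INVARIANT HOLDS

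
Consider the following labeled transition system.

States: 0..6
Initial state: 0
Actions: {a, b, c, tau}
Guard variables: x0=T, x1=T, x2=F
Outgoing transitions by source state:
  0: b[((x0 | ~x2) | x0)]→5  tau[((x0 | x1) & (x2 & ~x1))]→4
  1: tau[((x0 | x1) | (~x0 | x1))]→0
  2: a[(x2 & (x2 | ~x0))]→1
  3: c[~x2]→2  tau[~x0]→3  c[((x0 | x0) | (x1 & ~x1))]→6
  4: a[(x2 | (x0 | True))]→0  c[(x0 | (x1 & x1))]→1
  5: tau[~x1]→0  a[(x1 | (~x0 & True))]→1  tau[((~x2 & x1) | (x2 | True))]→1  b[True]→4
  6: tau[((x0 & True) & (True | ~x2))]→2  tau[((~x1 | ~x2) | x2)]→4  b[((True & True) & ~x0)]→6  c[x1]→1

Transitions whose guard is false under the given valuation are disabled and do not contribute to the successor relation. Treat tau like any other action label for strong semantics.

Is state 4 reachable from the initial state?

Answer: REACHABLE

Working:
After dropping false guards: 12 live edges.
L0 = {0}
L1 = {5}  now seen {0,5}
L2 = {1,4}  now seen {0,1,4,5}
Reachable = {0,1,4,5}
witness 4: b·b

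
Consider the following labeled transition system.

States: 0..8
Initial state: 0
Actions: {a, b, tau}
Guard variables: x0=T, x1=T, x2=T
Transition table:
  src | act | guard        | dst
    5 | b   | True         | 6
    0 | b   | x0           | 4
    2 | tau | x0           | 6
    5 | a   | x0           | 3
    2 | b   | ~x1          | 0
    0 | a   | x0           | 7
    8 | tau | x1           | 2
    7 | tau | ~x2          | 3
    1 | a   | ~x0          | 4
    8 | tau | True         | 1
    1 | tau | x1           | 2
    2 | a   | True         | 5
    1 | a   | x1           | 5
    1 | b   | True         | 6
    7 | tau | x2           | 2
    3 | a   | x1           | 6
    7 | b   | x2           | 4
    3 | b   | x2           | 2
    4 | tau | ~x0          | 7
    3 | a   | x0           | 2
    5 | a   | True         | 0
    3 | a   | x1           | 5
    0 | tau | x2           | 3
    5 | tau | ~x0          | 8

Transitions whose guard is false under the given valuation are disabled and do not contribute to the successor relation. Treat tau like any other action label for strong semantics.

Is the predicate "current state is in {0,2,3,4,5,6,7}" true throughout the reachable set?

Answer: INVARIANT HOLDS

Working:
Allowed set {0,2,3,4,5,6,7}
R = {0,2,3,4,5,6,7}
  0: ✓
  2: ✓
  3: ✓
  4: ✓
  5: ✓
  6: ✓
  7: ✓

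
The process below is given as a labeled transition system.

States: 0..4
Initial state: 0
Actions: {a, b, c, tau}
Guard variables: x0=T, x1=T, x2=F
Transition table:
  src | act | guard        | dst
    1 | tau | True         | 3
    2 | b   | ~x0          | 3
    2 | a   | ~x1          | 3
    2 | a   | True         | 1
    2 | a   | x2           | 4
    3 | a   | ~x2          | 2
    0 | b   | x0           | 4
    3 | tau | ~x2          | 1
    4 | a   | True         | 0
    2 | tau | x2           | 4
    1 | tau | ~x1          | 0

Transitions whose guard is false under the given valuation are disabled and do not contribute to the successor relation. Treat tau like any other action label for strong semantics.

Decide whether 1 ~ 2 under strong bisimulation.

Answer: NOT BISIMILAR

Trace:
Refine partition for ~:
  round 0: {{0,1,2,3,4}}
  round 1: {{0},{1},{2,4},{3}}
  round 2: {{0},{1},{2},{3},{4}}
stable after 3 split(s): 5 block(s)
[1]={1}  [2]={2}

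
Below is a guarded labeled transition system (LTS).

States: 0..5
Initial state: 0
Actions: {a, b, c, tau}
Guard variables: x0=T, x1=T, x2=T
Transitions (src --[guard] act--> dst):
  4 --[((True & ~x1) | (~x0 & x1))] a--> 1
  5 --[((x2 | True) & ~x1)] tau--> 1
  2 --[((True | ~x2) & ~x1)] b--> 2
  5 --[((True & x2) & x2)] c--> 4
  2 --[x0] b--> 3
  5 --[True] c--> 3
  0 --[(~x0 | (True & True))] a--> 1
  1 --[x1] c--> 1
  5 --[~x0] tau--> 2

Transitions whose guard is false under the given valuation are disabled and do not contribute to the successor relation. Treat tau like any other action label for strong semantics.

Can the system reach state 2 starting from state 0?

5 transition(s) survive guard evaluation.
depth 0: {0}
depth 1: {1}  now seen {0,1}
Reachable = {0,1}

Answer: UNREACHABLE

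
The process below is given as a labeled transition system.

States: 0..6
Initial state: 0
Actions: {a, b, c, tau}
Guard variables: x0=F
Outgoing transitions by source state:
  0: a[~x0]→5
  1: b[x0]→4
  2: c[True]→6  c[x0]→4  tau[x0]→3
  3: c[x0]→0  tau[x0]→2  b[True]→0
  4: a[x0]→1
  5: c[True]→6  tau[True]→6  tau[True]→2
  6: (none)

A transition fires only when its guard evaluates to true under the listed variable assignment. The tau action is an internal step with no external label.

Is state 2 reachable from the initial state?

Answer: REACHABLE

Trace:
Guard filter leaves 6 enabled edge(s).
Layer 0: {0}
Layer 1: {5}  total {0,5}
Layer 2: {2,6}  total {0,2,5,6}
R = {0,2,5,6}
witness 2: a·tau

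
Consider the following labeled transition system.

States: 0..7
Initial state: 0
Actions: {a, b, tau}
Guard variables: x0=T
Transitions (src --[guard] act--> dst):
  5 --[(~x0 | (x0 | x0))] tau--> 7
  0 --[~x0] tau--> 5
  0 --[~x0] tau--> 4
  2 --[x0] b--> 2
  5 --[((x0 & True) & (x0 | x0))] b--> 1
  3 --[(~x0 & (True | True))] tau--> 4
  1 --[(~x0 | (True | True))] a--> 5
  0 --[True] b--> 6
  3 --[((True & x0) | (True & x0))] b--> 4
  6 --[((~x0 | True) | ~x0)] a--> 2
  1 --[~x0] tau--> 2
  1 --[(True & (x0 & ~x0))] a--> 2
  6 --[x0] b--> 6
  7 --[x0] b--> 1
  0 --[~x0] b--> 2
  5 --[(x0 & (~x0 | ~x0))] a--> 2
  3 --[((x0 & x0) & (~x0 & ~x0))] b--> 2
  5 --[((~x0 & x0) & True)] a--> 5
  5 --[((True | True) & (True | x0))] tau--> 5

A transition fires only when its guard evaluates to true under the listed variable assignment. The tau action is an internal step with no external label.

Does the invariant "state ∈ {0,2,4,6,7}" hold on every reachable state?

Allowed set {0,2,4,6,7}
Reach set: {0,2,6}
  0: safe
  2: safe
  6: safe

Answer: INVARIANT HOLDS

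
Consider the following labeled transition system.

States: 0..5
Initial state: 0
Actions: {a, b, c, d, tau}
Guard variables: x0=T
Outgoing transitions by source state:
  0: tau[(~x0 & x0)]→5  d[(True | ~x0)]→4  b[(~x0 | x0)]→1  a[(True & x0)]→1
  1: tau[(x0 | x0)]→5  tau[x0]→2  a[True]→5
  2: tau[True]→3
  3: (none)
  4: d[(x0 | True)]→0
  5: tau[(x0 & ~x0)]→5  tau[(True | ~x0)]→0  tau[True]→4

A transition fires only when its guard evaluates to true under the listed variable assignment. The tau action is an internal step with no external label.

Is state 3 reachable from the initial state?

After dropping false guards: 10 live edges.
Layer 0: {0}
Layer 1: {1,4}  total {0,1,4}
Layer 2: {2,5}  total {0,1,2,4,5}
Layer 3: {3}  total {0,1,2,3,4,5}
R = {0,1,2,3,4,5}
Path to 3: b·tau·tau

Answer: REACHABLE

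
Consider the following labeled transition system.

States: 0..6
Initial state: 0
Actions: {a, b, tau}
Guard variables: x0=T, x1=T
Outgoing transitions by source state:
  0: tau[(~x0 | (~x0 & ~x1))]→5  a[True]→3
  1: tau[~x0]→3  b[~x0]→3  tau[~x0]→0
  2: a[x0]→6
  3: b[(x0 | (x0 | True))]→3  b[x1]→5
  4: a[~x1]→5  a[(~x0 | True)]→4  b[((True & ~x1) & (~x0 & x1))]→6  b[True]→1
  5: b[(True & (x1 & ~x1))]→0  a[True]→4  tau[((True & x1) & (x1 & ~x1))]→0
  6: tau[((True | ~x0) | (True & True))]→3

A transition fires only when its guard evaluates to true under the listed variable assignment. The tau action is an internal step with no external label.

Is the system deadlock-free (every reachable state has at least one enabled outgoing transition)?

R = {0,1,3,4,5}
  0: a→3  [1 exit(s)]
  1: ∅  [deadlock]
  3: b→3  b→5  [2 exit(s)]
  4: a→4  b→1  [2 exit(s)]
  5: a→4  [1 exit(s)]
Path to 1: a·b·a·b

Answer: DEADLOCK at state 1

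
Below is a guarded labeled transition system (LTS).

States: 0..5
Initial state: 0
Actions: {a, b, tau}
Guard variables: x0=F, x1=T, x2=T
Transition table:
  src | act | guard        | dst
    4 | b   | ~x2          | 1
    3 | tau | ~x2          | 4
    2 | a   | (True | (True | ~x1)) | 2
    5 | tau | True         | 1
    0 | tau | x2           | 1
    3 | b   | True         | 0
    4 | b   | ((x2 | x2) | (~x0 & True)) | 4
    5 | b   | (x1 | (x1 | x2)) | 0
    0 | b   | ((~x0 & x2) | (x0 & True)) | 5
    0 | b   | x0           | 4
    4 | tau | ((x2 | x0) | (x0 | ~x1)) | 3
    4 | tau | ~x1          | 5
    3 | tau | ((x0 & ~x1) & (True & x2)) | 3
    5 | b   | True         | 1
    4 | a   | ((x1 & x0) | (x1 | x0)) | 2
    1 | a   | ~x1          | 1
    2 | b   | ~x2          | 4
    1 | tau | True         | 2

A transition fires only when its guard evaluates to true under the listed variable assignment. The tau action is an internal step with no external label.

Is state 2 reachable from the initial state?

11 transition(s) survive guard evaluation.
depth 0: {0}
depth 1: {1,5}  total {0,1,5}
depth 2: {2}  total {0,1,2,5}
R = {0,1,2,5}
Path to 2: tau·tau

Answer: REACHABLE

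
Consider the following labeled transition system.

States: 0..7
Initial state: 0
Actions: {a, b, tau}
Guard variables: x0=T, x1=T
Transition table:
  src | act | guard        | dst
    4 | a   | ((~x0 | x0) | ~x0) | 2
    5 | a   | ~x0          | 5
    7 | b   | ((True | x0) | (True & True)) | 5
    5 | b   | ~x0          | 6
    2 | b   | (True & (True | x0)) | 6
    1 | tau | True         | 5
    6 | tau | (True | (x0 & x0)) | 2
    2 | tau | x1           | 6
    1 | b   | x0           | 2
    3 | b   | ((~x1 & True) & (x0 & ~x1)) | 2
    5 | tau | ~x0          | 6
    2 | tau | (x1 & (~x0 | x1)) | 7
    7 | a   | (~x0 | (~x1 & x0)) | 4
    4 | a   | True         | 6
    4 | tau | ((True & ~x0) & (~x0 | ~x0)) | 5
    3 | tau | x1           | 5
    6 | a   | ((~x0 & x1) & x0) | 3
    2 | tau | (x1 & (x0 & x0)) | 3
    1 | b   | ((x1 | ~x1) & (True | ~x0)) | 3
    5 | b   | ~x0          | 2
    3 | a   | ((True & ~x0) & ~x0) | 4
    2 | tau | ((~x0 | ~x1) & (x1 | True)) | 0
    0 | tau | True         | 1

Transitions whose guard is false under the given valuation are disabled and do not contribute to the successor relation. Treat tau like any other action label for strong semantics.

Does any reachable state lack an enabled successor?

Reachable = {0,1,2,3,5,6,7}
  0: tau→1  [1 exit(s)]
  1: b→2  b→3  tau→5  [3 exit(s)]
  2: b→6  tau→3  tau→6  tau→7  [4 exit(s)]
  3: tau→5  [1 exit(s)]
  5: ∅  [no exit]
  6: tau→2  [1 exit(s)]
  7: b→5  [1 exit(s)]
trace reaching 5: tau·tau

Answer: DEADLOCK at state 5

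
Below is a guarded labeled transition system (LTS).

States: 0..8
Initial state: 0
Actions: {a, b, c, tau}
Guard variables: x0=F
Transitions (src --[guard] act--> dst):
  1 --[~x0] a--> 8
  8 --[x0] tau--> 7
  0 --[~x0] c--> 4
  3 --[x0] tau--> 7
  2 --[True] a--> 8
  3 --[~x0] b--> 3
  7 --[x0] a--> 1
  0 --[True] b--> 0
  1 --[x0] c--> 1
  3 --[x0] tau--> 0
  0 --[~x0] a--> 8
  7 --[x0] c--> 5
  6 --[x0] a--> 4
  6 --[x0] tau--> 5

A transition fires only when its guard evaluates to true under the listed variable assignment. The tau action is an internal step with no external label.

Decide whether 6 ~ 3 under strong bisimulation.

Answer: NOT BISIMILAR

Working:
Compute ~ classes (split until stable):
  P[0] = {{0,1,2,3,4,5,6,7,8}}
  P[1] = {{0},{1,2},{3},{4,5,6,7,8}}
Fixed point at round 2; 4 class(es).
6∈{4,5,6,7,8}, 3∈{3}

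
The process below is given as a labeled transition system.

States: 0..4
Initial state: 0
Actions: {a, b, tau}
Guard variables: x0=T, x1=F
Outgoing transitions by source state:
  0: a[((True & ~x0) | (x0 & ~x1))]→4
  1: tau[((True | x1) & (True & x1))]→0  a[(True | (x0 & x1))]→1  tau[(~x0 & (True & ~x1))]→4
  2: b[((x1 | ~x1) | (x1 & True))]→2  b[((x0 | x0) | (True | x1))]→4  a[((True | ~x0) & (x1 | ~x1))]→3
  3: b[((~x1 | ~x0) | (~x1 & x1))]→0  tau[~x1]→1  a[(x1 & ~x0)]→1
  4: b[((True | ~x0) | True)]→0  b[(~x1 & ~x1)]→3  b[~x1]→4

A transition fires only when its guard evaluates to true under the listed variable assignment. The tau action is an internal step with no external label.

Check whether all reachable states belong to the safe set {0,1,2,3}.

Safe = {0,1,2,3}
Reachable = {0,1,3,4}
  0: ok
  1: ok
  3: ok
  4: VIOLATES
reach 4 via a — violates

Answer: INVARIANT VIOLATED at state 4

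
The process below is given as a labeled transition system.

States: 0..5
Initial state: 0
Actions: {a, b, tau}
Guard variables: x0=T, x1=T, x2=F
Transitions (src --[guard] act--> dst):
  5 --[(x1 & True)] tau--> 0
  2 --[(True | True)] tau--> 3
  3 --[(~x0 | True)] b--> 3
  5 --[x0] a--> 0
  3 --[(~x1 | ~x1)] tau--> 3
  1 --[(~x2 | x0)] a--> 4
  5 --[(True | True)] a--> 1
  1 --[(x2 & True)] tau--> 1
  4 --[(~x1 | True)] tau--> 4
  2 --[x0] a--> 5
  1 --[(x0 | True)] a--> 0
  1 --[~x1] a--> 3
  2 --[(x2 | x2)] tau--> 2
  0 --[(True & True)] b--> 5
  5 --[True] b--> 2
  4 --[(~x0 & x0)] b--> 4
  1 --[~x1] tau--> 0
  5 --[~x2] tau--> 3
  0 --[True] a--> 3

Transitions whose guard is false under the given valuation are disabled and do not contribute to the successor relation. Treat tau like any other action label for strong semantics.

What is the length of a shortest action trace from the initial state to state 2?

Answer: 2

Analysis:
BFS to 2:
  Layer 0: {0}
  Layer 1: {3,5}
  Layer 2: {1,2}
2 enters at depth 2; path b·b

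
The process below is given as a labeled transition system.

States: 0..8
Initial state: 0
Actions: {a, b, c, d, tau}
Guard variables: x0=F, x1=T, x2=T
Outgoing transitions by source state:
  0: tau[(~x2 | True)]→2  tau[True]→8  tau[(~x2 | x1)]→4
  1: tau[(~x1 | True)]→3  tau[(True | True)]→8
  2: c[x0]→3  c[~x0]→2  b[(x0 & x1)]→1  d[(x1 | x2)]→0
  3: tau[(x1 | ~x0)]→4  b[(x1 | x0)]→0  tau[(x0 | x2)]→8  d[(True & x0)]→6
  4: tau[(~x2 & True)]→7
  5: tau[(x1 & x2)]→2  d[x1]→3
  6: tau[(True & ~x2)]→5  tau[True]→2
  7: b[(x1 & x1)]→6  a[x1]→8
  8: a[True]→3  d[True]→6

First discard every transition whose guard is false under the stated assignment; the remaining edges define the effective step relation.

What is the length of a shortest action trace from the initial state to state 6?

Layered search for 6:
  L0 = {0}
  L1 = {2,4,8}
  L2 = {3,6}
6 enters at depth 2; path tau·d

Answer: 2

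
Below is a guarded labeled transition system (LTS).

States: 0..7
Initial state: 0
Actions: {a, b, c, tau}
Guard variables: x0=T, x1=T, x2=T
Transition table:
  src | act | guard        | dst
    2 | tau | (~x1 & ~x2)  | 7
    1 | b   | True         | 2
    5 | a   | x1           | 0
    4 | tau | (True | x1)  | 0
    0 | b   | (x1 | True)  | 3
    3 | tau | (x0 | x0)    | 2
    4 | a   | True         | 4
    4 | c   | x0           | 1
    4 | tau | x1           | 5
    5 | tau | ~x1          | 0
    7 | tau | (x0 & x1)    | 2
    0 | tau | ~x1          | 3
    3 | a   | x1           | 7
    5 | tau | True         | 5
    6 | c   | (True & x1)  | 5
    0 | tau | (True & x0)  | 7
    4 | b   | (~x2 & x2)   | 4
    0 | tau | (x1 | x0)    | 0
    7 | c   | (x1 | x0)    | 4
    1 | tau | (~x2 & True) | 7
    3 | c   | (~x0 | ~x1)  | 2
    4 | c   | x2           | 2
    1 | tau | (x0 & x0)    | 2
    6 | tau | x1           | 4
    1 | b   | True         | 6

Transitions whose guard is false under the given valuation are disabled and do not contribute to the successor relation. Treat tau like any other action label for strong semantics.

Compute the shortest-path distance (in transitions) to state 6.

Answer: 4

Working:
BFS to 6:
  Layer 0: {0}
  Layer 1: {3,7}
  Layer 2: {2,4}
  Layer 3: {1,5}
  Layer 4: {6}
6 enters at depth 4; path tau·c·c·b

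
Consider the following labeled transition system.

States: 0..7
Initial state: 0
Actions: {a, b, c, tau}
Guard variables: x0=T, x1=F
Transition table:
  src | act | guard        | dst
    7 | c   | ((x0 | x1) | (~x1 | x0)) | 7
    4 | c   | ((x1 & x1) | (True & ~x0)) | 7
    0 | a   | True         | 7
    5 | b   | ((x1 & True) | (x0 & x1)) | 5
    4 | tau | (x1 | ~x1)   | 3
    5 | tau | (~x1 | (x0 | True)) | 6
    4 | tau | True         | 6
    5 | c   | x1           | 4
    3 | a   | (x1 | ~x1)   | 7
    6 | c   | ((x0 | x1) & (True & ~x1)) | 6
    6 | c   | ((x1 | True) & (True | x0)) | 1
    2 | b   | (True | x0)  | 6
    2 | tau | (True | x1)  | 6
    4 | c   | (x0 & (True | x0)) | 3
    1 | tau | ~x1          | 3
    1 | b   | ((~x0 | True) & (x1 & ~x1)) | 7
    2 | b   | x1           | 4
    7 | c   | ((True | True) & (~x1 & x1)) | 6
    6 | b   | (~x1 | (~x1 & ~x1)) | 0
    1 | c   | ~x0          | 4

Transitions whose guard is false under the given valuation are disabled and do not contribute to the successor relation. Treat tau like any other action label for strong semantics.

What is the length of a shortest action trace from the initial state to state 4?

BFS to 4:
  depth 0: {0}
  depth 1: {7}
4 never appears.

Answer: UNREACHABLE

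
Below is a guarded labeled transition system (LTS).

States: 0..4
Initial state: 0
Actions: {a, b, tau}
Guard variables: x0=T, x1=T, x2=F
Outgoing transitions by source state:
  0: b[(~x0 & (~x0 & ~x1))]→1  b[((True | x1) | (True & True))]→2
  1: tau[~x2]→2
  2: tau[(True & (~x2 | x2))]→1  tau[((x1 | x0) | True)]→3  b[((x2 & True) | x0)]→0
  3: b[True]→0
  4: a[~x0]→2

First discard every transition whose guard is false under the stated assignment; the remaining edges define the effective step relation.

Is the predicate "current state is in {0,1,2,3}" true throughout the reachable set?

Inv-set: {0,1,2,3}
R = {0,1,2,3}
  0: ok
  1: ok
  2: ok
  3: ok

Answer: INVARIANT HOLDS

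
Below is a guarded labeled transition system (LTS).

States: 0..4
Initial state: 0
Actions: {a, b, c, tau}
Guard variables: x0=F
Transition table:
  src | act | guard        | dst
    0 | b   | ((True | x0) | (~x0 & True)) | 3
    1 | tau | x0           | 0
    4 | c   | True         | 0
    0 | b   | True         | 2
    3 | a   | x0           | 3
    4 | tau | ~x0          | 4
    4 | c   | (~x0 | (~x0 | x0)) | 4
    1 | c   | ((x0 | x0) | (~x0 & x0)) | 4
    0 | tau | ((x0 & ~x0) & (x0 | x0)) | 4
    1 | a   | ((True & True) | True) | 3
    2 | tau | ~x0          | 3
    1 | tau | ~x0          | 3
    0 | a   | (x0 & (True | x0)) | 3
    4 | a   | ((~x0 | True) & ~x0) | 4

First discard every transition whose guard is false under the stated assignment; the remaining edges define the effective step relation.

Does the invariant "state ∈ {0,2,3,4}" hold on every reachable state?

Allowed set {0,2,3,4}
Reachable = {0,2,3}
  0: ✓
  2: ✓
  3: ✓

Answer: INVARIANT HOLDS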